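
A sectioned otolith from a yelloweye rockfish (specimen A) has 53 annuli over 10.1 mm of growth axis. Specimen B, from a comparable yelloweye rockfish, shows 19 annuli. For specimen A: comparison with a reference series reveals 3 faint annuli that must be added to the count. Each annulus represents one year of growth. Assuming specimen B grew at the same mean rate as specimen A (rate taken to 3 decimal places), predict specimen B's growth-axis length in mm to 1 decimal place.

Specimen A: correcting the raw count gives 53 + 3 = 56 true annuli.
A: 10.1 mm over 56 years gives 10.1 / 56 ≈ 0.180 mm/year.
Length of B = 0.180 × 19 = 3.4 mm.

3.4 mm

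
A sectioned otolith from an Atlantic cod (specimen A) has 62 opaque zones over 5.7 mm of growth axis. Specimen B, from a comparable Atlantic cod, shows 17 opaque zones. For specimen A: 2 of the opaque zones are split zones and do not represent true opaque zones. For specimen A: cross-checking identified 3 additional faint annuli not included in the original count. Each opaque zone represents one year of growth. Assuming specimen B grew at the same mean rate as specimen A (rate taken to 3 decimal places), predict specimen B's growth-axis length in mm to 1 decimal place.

Specimen A: after corrections the count is 62 − 2 + 3 = 63 opaque zones.
A: Extension rate ≈ 5.7 / 63 = 0.090 mm per year.
Length of B = 0.090 × 17 = 1.5 mm.

1.5 mm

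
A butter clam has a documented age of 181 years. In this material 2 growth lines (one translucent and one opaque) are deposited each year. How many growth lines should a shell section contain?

Expected growth lines: 181 × 2 = 362.
So 362 growth lines should be present.

362 growth lines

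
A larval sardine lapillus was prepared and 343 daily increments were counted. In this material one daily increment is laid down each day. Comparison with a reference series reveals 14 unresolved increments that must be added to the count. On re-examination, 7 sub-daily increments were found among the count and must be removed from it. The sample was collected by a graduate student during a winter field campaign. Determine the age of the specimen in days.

350 days

Correcting the raw count gives 343 − 7 + 14 = 350 true daily increments.
With a one-to-one daily increment periodicity this is 350 days.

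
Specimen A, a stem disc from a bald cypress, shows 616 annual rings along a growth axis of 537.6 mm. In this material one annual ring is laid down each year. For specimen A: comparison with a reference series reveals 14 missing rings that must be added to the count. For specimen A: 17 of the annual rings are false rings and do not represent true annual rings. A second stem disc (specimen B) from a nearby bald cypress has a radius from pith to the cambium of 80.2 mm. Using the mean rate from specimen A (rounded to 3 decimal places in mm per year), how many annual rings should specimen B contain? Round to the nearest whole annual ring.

91 annual rings

Specimen A: correcting the raw count gives 616 − 17 + 14 = 613 true annual rings.
A: Extension rate ≈ 537.6 / 613 = 0.877 mm/yr.
Specimen B: 80.2 mm / 0.877 mm per year = 91.45 years ≈ 91 annual rings.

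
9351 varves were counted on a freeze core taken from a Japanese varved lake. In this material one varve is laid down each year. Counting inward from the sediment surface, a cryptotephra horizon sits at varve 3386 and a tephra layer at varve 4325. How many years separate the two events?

939 years

4325 − 3386 = 939 varves lie between the two events.
That is 939 years at one varve per year.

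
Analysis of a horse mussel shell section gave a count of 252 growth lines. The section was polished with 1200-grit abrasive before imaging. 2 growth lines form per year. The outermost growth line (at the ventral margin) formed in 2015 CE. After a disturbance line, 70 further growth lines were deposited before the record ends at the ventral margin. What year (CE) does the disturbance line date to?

1980 CE

70 growth lines post-date the disturbance line.
With 2 growth lines per year, 70 / 2 = 35 years.
2015 − 35 = 1980 CE.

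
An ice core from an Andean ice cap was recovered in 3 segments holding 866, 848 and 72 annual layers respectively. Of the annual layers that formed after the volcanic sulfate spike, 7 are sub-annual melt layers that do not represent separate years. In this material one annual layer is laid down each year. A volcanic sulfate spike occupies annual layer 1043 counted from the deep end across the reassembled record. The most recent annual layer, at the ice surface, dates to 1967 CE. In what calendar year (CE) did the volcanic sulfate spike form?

Total annual layers = 866 + 848 + 72 = 1786.
The volcanic sulfate spike sits at annual layer 1043 from the deep end, so 1786 − 1043 = 743 annual layers formed after it.
Removing the 7 false annual layers leaves 743 − 7 = 736 true annual layers beyond the volcanic sulfate spike.
1967 − 736 = 1231 CE.

1231 CE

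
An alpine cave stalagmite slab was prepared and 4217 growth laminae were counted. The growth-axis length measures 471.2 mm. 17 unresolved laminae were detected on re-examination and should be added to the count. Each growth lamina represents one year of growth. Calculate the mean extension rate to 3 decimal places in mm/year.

0.111 mm/year

After corrections the count is 4217 + 17 = 4234 growth laminae.
471.2 mm over 4234 years gives 471.2 / 4234 ≈ 0.111 mm/year.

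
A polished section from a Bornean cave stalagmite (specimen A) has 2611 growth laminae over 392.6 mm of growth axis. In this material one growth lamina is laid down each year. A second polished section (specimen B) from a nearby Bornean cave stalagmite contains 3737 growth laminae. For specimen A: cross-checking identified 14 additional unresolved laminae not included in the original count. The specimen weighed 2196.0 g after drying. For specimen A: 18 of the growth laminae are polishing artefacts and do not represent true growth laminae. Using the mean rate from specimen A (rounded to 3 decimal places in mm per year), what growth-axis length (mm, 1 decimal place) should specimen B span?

Specimen A: correcting the raw count gives 2611 − 18 + 14 = 2607 true growth laminae.
A: 392.6 mm over 2607 years gives 392.6 / 2607 ≈ 0.151 mm per year.
For B, 0.151 mm/year × 3737 years = 564.3 mm.

564.3 mm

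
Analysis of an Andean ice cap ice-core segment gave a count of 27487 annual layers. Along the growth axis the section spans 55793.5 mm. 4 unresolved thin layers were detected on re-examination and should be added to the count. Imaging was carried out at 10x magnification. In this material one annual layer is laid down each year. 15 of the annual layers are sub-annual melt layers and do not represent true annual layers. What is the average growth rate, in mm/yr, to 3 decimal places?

Correcting the raw count gives 27487 − 15 + 4 = 27476 true annual layers.
Mean rate = 55793.5 mm / 27476 years ≈ 2.031 mm/yr.

2.031 mm/yr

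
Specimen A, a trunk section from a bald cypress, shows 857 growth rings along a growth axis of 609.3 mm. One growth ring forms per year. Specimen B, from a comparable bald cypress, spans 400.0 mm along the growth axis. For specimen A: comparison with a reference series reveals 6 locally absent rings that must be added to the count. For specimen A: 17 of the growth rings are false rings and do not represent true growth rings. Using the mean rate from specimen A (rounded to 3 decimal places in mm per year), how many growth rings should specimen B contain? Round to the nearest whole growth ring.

Specimen A: adjusted count: 857 − 17 + 6 = 846 growth rings.
A: Extension rate ≈ 609.3 / 846 = 0.720 mm per year.
For B, 400.0 / 0.720 = 555.56 years ≈ 556 growth rings.

556 growth rings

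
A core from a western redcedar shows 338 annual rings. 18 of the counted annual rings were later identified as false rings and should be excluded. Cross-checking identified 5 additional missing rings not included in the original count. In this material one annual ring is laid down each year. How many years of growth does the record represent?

Adjusted count: 338 − 18 + 5 = 325 annual rings.
One annual ring per year makes the duration 325 years.

325 years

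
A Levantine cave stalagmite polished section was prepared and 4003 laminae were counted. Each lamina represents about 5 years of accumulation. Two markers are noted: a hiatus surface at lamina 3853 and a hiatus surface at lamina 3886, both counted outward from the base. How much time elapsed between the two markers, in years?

The two markers are separated by 3886 − 3853 = 33 laminae.
Multiplying by 5 years per lamina: 33 × 5 = 165 years.

165 years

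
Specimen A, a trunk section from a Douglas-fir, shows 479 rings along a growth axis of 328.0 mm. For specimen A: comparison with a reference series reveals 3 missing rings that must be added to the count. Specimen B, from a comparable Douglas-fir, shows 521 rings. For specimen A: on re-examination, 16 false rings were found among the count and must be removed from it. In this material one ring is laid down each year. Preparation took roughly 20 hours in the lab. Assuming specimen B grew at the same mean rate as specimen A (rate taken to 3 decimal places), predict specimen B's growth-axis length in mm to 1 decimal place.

366.8 mm

Specimen A: adjusted count: 479 − 16 + 3 = 466 rings.
A: Mean rate = 328.0 mm / 466 years ≈ 0.704 mm/year.
Length of B = 0.704 × 521 = 366.8 mm.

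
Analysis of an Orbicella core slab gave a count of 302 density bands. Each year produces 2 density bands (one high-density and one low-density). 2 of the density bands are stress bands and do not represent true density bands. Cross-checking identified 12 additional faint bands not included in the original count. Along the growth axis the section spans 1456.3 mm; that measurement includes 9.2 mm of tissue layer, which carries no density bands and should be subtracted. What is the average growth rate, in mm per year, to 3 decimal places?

9.276 mm per year

After corrections the count is 302 − 2 + 12 = 312 density bands.
312 density bands at 2 per year is 312 / 2 = 156 years.
Net length = 1456.3 − 9.2 = 1447.1 mm.
Extension rate ≈ 1447.1 / 156 = 9.276 mm per year.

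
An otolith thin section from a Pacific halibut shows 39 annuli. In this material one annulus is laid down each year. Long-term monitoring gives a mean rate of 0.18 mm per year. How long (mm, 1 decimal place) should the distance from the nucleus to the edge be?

7.0 mm

39 years of growth are recorded.
39 years at 0.18 mm/year gives 0.18 × 39 = 7.0 mm.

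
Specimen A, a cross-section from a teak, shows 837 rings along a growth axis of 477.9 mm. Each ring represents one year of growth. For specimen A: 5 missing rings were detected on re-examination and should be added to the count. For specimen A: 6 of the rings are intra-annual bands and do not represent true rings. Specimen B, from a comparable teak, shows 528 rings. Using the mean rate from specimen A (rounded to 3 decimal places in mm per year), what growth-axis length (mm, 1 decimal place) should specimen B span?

Specimen A: true ring count = 837 − 6 + 5 = 836.
A: Extension rate ≈ 477.9 / 836 = 0.572 mm/yr.
Length of B = 0.572 × 528 = 302.0 mm.

302.0 mm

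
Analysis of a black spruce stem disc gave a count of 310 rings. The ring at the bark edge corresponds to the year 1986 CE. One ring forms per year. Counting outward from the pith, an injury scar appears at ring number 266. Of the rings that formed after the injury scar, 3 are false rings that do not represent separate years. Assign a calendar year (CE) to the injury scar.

1945 CE

Between ring 266 and the bark edge there are 310 − 266 = 44 rings.
Removing the 3 false rings leaves 44 − 3 = 41 true rings beyond the injury scar.
Counting back 41 years from 1986 CE places the injury scar in 1986 − 41 = 1945 CE.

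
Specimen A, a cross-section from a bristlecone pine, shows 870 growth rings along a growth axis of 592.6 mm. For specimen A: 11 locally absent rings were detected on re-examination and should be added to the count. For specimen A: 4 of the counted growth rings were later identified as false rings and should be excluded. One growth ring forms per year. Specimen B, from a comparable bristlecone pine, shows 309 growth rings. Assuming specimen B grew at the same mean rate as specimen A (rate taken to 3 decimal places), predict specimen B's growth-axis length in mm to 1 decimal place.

208.9 mm

Specimen A: true growth ring count = 870 − 4 + 11 = 877.
A: Extension rate ≈ 592.6 / 877 = 0.676 mm/yr.
For B, 0.676 mm/year × 309 years = 208.9 mm.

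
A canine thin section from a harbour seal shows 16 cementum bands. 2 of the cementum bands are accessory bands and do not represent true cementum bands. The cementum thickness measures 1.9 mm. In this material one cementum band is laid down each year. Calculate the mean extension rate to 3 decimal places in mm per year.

0.136 mm per year

Correcting the raw count gives 16 − 2 = 14 true cementum bands.
1.9 mm over 14 years gives 1.9 / 14 ≈ 0.136 mm per year.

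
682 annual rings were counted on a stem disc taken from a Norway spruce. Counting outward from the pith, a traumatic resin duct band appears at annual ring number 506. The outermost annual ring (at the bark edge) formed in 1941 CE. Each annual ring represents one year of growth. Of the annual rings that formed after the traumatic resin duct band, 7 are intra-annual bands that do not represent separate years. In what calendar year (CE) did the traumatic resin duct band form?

Between annual ring 506 and the bark edge there are 682 − 506 = 176 annual rings.
176 − 7 false = 169 true annual rings after the traumatic resin duct band.
The annual ring at the bark edge is 1941 CE, so the traumatic resin duct band dates to 1941 − 169 = 1772 CE.

1772 CE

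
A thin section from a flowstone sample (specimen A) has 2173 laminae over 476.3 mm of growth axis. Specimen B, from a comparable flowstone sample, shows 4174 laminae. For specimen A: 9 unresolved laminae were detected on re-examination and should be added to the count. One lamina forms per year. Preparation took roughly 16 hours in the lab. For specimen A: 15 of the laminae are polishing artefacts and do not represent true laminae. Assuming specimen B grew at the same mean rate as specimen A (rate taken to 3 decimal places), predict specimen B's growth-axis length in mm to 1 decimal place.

918.3 mm

Specimen A: adjusted count: 2173 − 15 + 9 = 2167 laminae.
A: 476.3 mm over 2167 years gives 476.3 / 2167 ≈ 0.220 mm/year.
For B, 0.220 mm/year × 4174 years = 918.3 mm.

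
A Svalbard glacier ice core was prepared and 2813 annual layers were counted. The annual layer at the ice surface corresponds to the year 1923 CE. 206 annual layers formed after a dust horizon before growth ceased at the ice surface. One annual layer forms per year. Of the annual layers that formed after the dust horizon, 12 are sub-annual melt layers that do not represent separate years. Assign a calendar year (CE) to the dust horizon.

There are 206 annual layers younger than the dust horizon.
Removing the 12 false annual layers leaves 206 − 12 = 194 true annual layers beyond the dust horizon.
The annual layer at the ice surface is 1923 CE, so the dust horizon dates to 1923 − 194 = 1729 CE.

1729 CE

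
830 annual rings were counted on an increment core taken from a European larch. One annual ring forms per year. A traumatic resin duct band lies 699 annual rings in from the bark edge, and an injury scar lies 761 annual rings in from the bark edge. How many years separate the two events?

The two markers are separated by 761 − 699 = 62 annual rings.
That is 62 years at one annual ring per year.

62 years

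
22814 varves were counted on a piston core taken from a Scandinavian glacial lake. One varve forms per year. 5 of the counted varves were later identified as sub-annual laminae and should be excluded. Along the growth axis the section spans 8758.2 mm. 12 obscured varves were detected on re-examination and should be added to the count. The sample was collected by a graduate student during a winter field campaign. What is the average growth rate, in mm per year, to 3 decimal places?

0.384 mm per year

True varve count = 22814 − 5 + 12 = 22821.
Extension rate ≈ 8758.2 / 22821 = 0.384 mm per year.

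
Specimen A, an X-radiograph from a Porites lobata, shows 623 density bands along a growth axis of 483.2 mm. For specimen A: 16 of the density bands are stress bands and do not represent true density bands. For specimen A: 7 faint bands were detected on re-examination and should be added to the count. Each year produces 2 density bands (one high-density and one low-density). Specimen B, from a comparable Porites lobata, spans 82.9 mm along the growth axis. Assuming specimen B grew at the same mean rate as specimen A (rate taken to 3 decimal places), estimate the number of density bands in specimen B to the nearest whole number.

105 density bands

Specimen A: true density band count = 623 − 16 + 7 = 614.
Specimen A: 614 density bands at 2 per year is 614 / 2 = 307 years.
A: Extension rate ≈ 483.2 / 307 = 1.574 mm/year.
B spans 82.9 / 1.574 = 52.67 years; at 2 density bands per year that is 52.67 × 2 ≈ 105 density bands.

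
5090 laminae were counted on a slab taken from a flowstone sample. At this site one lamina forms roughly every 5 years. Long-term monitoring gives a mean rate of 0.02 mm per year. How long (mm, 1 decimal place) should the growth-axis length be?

509.0 mm

At 5 years per lamina, 5090 × 5 = 25450 years.
25450 years at 0.02 mm/year gives 0.02 × 25450 = 509.0 mm.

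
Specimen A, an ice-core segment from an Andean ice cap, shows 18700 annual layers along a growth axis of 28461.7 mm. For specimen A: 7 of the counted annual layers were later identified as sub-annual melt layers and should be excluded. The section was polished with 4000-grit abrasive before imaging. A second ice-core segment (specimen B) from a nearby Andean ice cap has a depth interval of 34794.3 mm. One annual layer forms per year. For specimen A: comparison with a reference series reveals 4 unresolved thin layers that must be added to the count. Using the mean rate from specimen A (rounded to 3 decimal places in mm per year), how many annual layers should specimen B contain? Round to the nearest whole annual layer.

22861 annual layers

Specimen A: adjusted count: 18700 − 7 + 4 = 18697 annual layers.
A: Mean rate = 28461.7 mm / 18697 years ≈ 1.522 mm/yr.
For B, 34794.3 / 1.522 = 22860.91 years ≈ 22861 annual layers.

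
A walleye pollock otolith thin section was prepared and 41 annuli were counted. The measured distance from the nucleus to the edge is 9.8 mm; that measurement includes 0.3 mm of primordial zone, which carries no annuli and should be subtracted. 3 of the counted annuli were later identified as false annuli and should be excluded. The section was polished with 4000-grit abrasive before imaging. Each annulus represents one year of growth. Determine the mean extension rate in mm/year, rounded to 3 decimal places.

True annulus count = 41 − 3 = 38.
The growth record spans 9.8 − 0.3 = 9.5 mm.
9.5 mm over 38 years gives 9.5 / 38 ≈ 0.250 mm/year.

0.250 mm/year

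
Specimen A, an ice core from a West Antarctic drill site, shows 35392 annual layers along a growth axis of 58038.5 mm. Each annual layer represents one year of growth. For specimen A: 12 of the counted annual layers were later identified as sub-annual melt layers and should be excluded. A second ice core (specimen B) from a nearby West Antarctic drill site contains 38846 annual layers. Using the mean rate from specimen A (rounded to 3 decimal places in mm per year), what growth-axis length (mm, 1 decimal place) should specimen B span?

Specimen A: correcting the raw count gives 35392 − 12 = 35380 true annual layers.
A: Extension rate ≈ 58038.5 / 35380 = 1.640 mm/yr.
B's length ≈ 1.640 × 38846 = 63707.4 mm.

63707.4 mm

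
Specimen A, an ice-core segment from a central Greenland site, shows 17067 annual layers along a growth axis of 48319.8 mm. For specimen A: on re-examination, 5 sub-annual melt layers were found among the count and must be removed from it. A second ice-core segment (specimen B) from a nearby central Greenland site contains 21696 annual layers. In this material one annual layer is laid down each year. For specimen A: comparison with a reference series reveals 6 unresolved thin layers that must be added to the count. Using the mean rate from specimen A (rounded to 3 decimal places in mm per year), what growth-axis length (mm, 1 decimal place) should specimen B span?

61421.4 mm

Specimen A: correcting the raw count gives 17067 − 5 + 6 = 17068 true annual layers.
A: Extension rate ≈ 48319.8 / 17068 = 2.831 mm per year.
B's length ≈ 2.831 × 21696 = 61421.4 mm.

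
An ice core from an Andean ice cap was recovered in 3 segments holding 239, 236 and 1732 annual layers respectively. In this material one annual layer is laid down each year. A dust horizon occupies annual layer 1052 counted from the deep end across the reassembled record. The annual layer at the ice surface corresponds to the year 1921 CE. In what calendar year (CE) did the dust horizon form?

Total annual layers = 239 + 236 + 1732 = 2207.
2207 − 1052 = 1155 annual layers lie beyond the dust horizon toward the ice surface.
1921 − 1155 = 766 CE.

766 CE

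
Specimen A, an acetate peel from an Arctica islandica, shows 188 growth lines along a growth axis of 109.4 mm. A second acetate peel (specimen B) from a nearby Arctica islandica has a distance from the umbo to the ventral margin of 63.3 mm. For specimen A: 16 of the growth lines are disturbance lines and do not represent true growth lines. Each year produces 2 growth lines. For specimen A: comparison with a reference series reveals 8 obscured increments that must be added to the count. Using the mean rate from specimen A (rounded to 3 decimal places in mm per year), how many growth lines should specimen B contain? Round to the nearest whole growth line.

Specimen A: correcting the raw count gives 188 − 16 + 8 = 180 true growth lines.
Specimen A: dividing by 2 growth lines per year: 180 / 2 = 90 years.
A: Extension rate ≈ 109.4 / 90 = 1.216 mm per year.
B spans 63.3 / 1.216 = 52.06 years; at 2 growth lines per year that is 52.06 × 2 ≈ 104 growth lines.

104 growth lines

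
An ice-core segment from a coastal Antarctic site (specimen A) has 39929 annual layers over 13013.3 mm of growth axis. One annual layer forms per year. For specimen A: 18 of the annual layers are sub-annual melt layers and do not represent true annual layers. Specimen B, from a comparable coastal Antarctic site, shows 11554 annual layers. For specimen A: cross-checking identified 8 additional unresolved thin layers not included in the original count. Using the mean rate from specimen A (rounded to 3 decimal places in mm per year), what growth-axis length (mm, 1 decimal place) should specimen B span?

Specimen A: adjusted count: 39929 − 18 + 8 = 39919 annual layers.
A: 13013.3 mm over 39919 years gives 13013.3 / 39919 ≈ 0.326 mm per year.
For B, 0.326 mm/year × 11554 years = 3766.6 mm.

3766.6 mm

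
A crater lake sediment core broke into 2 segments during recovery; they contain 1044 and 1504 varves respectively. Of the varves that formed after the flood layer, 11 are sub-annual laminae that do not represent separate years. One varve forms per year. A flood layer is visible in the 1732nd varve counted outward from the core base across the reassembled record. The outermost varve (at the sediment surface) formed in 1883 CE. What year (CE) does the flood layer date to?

1078 CE

Total varves = 1044 + 1504 = 2548.
The flood layer sits at varve 1732 from the core base, so 2548 − 1732 = 816 varves formed after it.
Removing the 11 false varves leaves 816 − 11 = 805 true varves beyond the flood layer.
The varve at the sediment surface is 1883 CE, so the flood layer dates to 1883 − 805 = 1078 CE.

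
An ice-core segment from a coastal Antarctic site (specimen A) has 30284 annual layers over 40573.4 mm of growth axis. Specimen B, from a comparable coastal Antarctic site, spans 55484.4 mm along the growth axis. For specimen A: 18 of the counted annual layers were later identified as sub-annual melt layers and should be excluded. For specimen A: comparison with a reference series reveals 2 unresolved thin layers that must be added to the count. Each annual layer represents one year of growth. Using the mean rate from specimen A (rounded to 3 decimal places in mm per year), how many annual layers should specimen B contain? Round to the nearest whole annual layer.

41406 annual layers

Specimen A: adjusted count: 30284 − 18 + 2 = 30268 annual layers.
A: Extension rate ≈ 40573.4 / 30268 = 1.340 mm/year.
B spans 55484.4 / 1.340 = 41406.27 years ≈ 41406 annual layers.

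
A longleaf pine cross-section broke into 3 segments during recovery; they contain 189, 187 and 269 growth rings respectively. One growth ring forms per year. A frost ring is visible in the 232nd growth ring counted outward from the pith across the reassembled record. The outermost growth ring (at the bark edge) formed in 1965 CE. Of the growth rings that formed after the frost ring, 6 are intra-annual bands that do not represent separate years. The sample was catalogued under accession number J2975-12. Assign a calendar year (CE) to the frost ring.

Total growth rings = 189 + 187 + 269 = 645.
Between growth ring 232 and the bark edge there are 645 − 232 = 413 growth rings.
Excluding 6 false growth rings: 413 − 6 = 407.
The growth ring at the bark edge is 1965 CE, so the frost ring dates to 1965 − 407 = 1558 CE.

1558 CE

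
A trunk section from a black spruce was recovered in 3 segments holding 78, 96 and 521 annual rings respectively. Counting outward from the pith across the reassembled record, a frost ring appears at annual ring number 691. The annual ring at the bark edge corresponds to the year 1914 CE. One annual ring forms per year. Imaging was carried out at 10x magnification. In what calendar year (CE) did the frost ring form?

Total annual rings = 78 + 96 + 521 = 695.
695 − 691 = 4 annual rings lie beyond the frost ring toward the bark edge.
The annual ring at the bark edge is 1914 CE, so the frost ring dates to 1914 − 4 = 1910 CE.

1910 CE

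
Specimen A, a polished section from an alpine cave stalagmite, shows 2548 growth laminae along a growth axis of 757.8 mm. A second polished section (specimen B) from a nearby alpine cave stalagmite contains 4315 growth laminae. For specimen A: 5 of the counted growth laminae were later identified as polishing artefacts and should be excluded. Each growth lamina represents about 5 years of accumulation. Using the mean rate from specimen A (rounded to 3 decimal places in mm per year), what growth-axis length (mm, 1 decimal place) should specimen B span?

1294.5 mm

Specimen A: after corrections the count is 2548 − 5 = 2543 growth laminae.
Specimen A: 2543 growth laminae at 5 years each span 2543 × 5 = 12715 years.
A: 757.8 mm over 12715 years gives 757.8 / 12715 ≈ 0.060 mm/yr.
Specimen B: 4315 growth laminae at 5 years each span 4315 × 5 = 21575 years. Length of B = 0.060 × 21575 = 1294.5 mm.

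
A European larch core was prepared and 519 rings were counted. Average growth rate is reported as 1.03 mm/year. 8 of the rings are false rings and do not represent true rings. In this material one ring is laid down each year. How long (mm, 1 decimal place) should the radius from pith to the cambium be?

Correcting the raw count gives 519 − 8 = 511 true rings.
Predicted length = 1.03 mm/year × 511 years = 526.3 mm.

526.3 mm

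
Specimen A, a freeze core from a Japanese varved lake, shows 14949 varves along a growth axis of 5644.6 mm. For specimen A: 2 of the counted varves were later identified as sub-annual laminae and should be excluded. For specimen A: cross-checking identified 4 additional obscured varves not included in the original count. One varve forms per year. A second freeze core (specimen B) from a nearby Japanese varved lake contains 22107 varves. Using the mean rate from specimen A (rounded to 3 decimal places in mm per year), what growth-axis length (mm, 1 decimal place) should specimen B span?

Specimen A: adjusted count: 14949 − 2 + 4 = 14951 varves.
A: 5644.6 mm over 14951 years gives 5644.6 / 14951 ≈ 0.378 mm/yr.
Length of B = 0.378 × 22107 = 8356.4 mm.

8356.4 mm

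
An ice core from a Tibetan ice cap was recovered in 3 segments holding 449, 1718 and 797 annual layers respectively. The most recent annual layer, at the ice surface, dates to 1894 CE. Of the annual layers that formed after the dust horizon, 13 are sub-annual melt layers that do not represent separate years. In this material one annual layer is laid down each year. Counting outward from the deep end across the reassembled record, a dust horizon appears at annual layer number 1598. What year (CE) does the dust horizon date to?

Total annual layers = 449 + 1718 + 797 = 2964.
The dust horizon sits at annual layer 1598 from the deep end, so 2964 − 1598 = 1366 annual layers formed after it.
Excluding 13 false annual layers: 1366 − 13 = 1353.
Counting back 1353 years from 1894 CE places the dust horizon in 1894 − 1353 = 541 CE.

541 CE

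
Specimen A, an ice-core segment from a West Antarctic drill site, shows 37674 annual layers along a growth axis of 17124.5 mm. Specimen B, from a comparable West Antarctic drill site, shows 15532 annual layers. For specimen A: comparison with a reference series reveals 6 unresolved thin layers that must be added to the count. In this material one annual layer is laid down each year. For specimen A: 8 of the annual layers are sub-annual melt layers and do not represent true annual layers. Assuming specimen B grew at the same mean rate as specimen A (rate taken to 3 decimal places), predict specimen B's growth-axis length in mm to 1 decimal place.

7067.1 mm

Specimen A: adjusted count: 37674 − 8 + 6 = 37672 annual layers.
A: Extension rate ≈ 17124.5 / 37672 = 0.455 mm/year.
Length of B = 0.455 × 15532 = 7067.1 mm.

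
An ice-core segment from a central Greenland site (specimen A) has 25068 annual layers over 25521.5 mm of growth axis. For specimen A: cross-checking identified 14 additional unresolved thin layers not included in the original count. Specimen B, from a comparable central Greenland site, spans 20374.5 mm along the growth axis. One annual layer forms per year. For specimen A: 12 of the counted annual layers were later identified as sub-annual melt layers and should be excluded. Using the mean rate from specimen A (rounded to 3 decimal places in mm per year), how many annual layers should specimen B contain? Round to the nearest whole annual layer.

20014 annual layers

Specimen A: correcting the raw count gives 25068 − 12 + 14 = 25070 true annual layers.
A: 25521.5 mm over 25070 years gives 25521.5 / 25070 ≈ 1.018 mm/yr.
B spans 20374.5 / 1.018 = 20014.24 years ≈ 20014 annual layers.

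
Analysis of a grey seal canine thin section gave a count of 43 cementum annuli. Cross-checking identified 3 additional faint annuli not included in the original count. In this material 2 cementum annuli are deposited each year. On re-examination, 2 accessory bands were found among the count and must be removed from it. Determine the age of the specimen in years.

Correcting the raw count gives 43 − 2 + 3 = 44 true cementum annuli.
Dividing by 2 cementum annuli per year: 44 / 2 = 22 years.

22 years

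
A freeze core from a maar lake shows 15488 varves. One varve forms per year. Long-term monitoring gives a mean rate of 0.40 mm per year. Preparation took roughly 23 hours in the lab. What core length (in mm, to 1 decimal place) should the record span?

The record spans 15488 years at 0.40 mm per year.
Predicted length = 0.40 mm/year × 15488 years = 6195.2 mm.

6195.2 mm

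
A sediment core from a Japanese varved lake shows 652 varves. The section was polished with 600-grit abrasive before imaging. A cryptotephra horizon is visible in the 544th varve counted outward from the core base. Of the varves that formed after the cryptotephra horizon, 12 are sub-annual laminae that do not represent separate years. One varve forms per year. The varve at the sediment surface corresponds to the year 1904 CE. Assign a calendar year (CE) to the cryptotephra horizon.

1808 CE

The cryptotephra horizon sits at varve 544 from the core base, so 652 − 544 = 108 varves formed after it.
108 − 12 false = 96 true varves after the cryptotephra horizon.
Counting back 96 years from 1904 CE places the cryptotephra horizon in 1904 − 96 = 1808 CE.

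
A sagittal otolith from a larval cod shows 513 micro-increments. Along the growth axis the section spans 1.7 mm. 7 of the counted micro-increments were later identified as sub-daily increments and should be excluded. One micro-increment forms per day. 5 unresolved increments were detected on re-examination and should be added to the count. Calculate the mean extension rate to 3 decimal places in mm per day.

0.003 mm per day

Correcting the raw count gives 513 − 7 + 5 = 511 true micro-increments.
1.7 mm over 511 days gives 1.7 / 511 ≈ 0.003 mm per day.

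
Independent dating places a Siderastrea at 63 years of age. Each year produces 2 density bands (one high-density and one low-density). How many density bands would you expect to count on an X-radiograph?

126 density bands

Expected density bands: 63 × 2 = 126.
So 126 density bands should be present.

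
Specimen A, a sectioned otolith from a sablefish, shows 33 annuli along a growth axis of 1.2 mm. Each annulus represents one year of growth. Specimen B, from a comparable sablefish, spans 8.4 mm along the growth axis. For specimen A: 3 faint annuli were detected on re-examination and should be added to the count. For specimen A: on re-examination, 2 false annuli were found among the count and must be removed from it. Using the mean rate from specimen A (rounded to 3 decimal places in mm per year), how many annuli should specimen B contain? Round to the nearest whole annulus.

Specimen A: correcting the raw count gives 33 − 2 + 3 = 34 true annuli.
A: Extension rate ≈ 1.2 / 34 = 0.035 mm per year.
For B, 8.4 / 0.035 = 240.00 years ≈ 240 annuli.

240 annuli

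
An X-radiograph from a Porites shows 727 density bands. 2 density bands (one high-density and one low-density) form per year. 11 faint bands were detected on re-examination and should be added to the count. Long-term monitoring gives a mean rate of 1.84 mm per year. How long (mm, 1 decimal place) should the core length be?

679.0 mm

Correcting the raw count gives 727 + 11 = 738 true density bands.
Dividing by 2 density bands per year: 738 / 2 = 369 years.
369 years at 1.84 mm/year gives 1.84 × 369 = 679.0 mm.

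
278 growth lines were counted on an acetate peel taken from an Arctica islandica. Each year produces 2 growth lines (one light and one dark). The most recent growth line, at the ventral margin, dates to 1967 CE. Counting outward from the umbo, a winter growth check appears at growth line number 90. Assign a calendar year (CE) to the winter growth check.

1873 CE

The winter growth check sits at growth line 90 from the umbo, so 278 − 90 = 188 growth lines formed after it.
Dividing by 2 growth lines per year: 188 / 2 = 94 years.
The growth line at the ventral margin is 1967 CE, so the winter growth check dates to 1967 − 94 = 1873 CE.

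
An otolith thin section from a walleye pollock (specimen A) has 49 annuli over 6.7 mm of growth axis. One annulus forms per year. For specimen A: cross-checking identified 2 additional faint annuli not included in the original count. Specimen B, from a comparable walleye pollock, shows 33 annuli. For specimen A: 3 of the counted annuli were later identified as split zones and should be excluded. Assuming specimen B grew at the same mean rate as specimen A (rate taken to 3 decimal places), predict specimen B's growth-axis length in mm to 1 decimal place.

4.6 mm

Specimen A: true annulus count = 49 − 3 + 2 = 48.
A: 6.7 mm over 48 years gives 6.7 / 48 ≈ 0.140 mm per year.
For B, 0.140 mm/year × 33 years = 4.6 mm.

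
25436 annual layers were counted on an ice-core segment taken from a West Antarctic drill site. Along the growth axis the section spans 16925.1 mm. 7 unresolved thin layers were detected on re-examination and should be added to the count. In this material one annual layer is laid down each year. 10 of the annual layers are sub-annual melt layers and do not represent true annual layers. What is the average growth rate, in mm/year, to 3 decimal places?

Adjusted count: 25436 − 10 + 7 = 25433 annual layers.
Extension rate ≈ 16925.1 / 25433 = 0.665 mm/year.

0.665 mm/year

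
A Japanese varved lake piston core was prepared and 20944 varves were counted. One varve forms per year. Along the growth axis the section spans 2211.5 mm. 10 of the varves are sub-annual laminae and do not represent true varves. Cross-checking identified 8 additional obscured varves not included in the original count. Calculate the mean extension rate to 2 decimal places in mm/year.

True varve count = 20944 − 10 + 8 = 20942.
2211.5 mm over 20942 years gives 2211.5 / 20942 ≈ 0.11 mm/year.

0.11 mm/year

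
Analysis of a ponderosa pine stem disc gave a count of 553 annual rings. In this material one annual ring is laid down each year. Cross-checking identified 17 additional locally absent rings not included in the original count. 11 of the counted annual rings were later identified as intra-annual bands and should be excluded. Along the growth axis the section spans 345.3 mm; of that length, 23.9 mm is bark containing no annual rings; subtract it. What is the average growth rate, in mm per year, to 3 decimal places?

0.575 mm per year

Correcting the raw count gives 553 − 11 + 17 = 559 true annual rings.
Removing the 23.9 mm offcut leaves 345.3 − 23.9 = 321.4 mm.
321.4 mm over 559 years gives 321.4 / 559 ≈ 0.575 mm per year.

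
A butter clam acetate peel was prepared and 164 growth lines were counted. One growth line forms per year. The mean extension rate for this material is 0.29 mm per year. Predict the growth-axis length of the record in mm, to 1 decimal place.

The record spans 164 years at 0.29 mm per year.
Predicted length = 0.29 mm/year × 164 years = 47.6 mm.

47.6 mm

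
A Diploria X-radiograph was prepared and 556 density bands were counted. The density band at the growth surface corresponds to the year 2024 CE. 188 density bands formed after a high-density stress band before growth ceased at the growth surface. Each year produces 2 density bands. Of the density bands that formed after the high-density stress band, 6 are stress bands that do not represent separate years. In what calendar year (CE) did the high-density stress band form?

1933 CE

There are 188 density bands younger than the high-density stress band.
188 − 6 false = 182 true density bands after the high-density stress band.
Dividing by 2 density bands per year: 182 / 2 = 91 years.
Counting back 91 years from 2024 CE places the high-density stress band in 2024 − 91 = 1933 CE.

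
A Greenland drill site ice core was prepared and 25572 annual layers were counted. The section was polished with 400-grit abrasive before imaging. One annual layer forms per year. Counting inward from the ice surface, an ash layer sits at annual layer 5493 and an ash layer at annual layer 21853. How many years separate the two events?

Separation: 21853 − 5493 = 16360 annual layers.
That is 16360 years at one annual layer per year.

16360 years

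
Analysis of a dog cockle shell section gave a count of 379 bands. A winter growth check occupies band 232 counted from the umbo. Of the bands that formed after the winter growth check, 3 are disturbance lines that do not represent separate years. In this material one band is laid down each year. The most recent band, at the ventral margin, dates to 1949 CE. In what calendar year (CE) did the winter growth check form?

379 − 232 = 147 bands lie beyond the winter growth check toward the ventral margin.
147 − 3 false = 144 true bands after the winter growth check.
The band at the ventral margin is 1949 CE, so the winter growth check dates to 1949 − 144 = 1805 CE.

1805 CE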